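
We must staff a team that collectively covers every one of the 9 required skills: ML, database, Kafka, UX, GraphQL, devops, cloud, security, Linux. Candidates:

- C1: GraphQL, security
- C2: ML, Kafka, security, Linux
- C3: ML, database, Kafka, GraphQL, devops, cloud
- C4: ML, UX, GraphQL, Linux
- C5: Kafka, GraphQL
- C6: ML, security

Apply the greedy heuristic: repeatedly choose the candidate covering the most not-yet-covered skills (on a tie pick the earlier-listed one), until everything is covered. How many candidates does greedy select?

3

Pick 1: C3 covers 6 new skills (ML, database, Kafka, GraphQL, devops, cloud).
Pick 2: C2 covers 2 new skills (security, Linux).
Pick 3: C4 covers 1 new skills (UX).
Greedy uses 3 candidates.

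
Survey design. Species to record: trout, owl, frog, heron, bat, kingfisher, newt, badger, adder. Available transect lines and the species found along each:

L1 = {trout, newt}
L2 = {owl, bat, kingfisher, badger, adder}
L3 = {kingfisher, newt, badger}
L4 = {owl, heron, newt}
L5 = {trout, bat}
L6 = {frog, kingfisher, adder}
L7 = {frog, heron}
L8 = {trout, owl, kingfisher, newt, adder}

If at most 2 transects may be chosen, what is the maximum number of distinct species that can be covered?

Choosing L1, L2 covers {trout, owl, bat, kingfisher, newt, badger, adder} — 7 species.
No choice of 2 transects does better; here frog, heron are left uncovered.

7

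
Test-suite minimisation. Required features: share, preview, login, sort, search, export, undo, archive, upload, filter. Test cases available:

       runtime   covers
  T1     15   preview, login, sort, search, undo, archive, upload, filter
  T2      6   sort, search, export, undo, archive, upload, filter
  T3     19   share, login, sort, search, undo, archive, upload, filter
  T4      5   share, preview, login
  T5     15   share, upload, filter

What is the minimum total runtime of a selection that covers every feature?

11

T2, T4 cover every feature at runtime 6 + 5 = 11.
Any cover uses at least 2 test cases; among all covering selections none totals below 11.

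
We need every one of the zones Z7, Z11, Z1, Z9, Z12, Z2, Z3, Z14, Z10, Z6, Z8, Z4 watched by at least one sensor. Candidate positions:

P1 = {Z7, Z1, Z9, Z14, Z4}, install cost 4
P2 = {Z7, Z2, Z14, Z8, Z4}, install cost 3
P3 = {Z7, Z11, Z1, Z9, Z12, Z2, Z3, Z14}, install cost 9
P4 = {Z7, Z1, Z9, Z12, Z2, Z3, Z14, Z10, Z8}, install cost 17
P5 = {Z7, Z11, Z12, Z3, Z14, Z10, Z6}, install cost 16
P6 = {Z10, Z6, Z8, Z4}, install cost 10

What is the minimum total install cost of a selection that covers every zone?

19

P3, P6 cover every zone at install cost 9 + 10 = 19.
Any cover uses at least 2 sensor positions; among all covering selections none totals below 19.
Greedy by coverage-per-install cost would pick P2, P3, P6 for 22 — worse than the optimum 19.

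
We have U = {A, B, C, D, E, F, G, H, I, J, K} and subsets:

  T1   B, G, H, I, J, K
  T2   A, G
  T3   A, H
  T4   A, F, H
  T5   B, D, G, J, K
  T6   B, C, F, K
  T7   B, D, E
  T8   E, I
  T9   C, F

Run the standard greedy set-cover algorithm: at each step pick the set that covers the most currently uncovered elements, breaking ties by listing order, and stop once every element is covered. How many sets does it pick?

Pick 1: T1 covers 6 new elements (B, G, H, I, J, K).
Pick 2: T4 covers 2 new elements (A, F).
Pick 3: T7 covers 2 new elements (D, E).
Pick 4: T6 covers 1 new elements (C).
Greedy uses 4 sets.

4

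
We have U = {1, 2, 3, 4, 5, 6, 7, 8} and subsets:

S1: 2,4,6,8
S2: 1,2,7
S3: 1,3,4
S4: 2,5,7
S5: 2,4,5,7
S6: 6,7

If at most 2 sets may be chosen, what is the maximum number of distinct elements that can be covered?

Choosing S1, S2 covers {1, 2, 4, 6, 7, 8} — 6 elements.
No choice of 2 sets does better; here 3, 5 are left uncovered.

6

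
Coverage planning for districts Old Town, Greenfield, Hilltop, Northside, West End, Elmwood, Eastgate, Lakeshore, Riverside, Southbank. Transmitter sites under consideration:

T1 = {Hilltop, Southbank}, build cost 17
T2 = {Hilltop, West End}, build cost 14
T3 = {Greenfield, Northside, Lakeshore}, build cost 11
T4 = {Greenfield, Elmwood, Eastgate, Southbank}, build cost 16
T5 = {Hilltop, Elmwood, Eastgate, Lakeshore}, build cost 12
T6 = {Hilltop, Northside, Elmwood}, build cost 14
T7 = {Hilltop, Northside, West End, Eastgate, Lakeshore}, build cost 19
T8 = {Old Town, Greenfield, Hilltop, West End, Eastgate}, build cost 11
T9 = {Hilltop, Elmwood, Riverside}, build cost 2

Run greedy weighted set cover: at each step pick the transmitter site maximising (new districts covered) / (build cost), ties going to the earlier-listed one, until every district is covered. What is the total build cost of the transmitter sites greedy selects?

Pick 1: T9 adds 3 new (Hilltop, Elmwood, Riverside) at build cost 2 (ratio 3/2).
Pick 2: T8 adds 4 new (Old Town, Greenfield, West End, Eastgate) at build cost 11 (ratio 4/11).
Pick 3: T3 adds 2 new (Northside, Lakeshore) at build cost 11 (ratio 2/11).
Pick 4: T4 adds 1 new (Southbank) at build cost 16 (ratio 1/16).
Greedy total build cost: 2 + 11 + 11 + 16 = 40.

40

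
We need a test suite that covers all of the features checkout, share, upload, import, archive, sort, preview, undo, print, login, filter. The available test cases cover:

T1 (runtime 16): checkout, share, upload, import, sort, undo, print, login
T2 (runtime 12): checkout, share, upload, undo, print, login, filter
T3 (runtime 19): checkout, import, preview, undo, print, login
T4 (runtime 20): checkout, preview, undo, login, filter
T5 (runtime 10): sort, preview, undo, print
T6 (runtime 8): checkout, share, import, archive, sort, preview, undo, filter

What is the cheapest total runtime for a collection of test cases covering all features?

T2, T6 cover every feature at runtime 12 + 8 = 20.
Any cover uses at least 2 test cases; among all covering selections none totals below 20.

20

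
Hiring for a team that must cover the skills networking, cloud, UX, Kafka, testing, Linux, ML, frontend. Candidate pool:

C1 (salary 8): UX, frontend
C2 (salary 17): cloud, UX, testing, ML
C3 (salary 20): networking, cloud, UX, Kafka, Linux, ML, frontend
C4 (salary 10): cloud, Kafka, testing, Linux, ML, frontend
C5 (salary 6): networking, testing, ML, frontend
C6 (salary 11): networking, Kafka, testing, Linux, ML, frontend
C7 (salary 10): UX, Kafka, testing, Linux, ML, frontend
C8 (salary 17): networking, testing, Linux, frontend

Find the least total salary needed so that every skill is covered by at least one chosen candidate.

24

C1, C4, C5 cover every skill at salary 8 + 10 + 6 = 24.
Any cover uses at least 2 candidates; among all covering selections none totals below 24.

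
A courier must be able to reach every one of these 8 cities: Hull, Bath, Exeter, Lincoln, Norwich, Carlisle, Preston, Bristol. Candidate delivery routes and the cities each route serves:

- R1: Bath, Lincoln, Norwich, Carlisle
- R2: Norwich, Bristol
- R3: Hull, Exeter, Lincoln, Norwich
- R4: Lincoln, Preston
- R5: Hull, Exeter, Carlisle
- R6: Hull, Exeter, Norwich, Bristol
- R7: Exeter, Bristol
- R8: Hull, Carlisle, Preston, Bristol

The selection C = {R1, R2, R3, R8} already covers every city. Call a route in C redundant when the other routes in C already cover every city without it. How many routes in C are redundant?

1

Drop R1: Bath uncovered — not redundant.
Drop R2: the rest still cover every city — redundant.
Drop R3: Exeter uncovered — not redundant.
Drop R8: Preston uncovered — not redundant.
1 redundant: R2.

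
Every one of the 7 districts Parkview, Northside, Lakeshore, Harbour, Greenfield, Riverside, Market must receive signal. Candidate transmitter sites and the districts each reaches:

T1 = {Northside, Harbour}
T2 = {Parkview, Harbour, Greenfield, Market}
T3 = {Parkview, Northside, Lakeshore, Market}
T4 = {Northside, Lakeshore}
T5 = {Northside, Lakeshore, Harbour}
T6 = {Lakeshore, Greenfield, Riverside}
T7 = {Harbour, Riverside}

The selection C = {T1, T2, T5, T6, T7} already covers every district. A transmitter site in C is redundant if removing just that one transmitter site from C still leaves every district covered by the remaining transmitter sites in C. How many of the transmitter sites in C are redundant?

Drop T1: the rest still cover every district — redundant.
Drop T2: Parkview, Market uncovered — not redundant.
Drop T5: the rest still cover every district — redundant.
Drop T6: the rest still cover every district — redundant.
Drop T7: the rest still cover every district — redundant.
4 redundant: T1, T5, T6, T7.

4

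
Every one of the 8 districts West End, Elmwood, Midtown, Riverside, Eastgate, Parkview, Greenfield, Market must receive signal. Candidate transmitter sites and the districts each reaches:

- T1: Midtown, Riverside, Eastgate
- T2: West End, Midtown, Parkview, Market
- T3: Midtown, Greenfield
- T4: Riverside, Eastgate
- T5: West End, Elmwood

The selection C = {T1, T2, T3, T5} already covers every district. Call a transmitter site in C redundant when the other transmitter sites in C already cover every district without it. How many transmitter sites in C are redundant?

Drop T1: Riverside, Eastgate uncovered — not redundant.
Drop T2: Parkview, Market uncovered — not redundant.
Drop T3: Greenfield uncovered — not redundant.
Drop T5: Elmwood uncovered — not redundant.
None of the transmitter sites in C is redundant.

0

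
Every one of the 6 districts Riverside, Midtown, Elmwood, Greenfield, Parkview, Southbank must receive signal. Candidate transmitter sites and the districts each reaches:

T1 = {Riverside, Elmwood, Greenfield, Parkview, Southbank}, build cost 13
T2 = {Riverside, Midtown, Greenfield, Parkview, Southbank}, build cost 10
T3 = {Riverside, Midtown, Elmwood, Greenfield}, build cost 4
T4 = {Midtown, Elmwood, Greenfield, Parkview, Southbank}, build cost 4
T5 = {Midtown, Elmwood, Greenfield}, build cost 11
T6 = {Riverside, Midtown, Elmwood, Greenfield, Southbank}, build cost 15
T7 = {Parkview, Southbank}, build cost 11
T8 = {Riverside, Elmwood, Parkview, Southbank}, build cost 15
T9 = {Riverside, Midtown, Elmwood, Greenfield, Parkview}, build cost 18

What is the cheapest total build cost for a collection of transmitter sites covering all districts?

8

T3, T4 cover every district at build cost 4 + 4 = 8.
Any cover uses at least 2 transmitter sites; among all covering selections none totals below 8.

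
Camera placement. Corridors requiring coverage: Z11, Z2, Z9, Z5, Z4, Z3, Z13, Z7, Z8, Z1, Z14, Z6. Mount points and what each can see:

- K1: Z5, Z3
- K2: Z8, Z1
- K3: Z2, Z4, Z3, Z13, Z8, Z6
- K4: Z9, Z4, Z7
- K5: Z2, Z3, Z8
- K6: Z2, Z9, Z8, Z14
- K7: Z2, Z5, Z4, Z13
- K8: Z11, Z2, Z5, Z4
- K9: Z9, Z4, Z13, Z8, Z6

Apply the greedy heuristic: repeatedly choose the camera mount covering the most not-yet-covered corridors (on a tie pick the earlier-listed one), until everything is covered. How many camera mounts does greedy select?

Pick 1: K3 covers 6 new corridors (Z2, Z4, Z3, Z13, Z8, Z6).
Pick 2: K4 covers 2 new corridors (Z9, Z7).
Pick 3: K8 covers 2 new corridors (Z11, Z5).
Pick 4: K2 covers 1 new corridors (Z1).
Pick 5: K6 covers 1 new corridors (Z14).
Greedy uses 5 camera mounts.

5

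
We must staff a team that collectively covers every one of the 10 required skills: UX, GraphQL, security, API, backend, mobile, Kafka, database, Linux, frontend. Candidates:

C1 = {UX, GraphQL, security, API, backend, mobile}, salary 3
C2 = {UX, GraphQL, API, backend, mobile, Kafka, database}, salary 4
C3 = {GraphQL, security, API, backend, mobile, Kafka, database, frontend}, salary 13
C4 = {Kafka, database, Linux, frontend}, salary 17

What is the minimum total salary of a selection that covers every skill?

20

C1, C4 cover every skill at salary 3 + 17 = 20.
Any cover uses at least 2 candidates; among all covering selections none totals below 20.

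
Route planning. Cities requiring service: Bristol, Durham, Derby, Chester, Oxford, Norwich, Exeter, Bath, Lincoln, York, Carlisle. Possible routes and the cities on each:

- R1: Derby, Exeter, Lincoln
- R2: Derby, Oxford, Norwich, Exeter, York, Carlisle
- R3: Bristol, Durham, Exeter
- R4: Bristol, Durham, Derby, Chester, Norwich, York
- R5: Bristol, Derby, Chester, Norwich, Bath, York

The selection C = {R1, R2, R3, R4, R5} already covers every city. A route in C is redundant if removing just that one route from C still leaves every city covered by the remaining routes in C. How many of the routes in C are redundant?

2

Drop R1: Lincoln uncovered — not redundant.
Drop R2: Oxford, Carlisle uncovered — not redundant.
Drop R3: the rest still cover every city — redundant.
Drop R4: the rest still cover every city — redundant.
Drop R5: Bath uncovered — not redundant.
2 redundant: R3, R4.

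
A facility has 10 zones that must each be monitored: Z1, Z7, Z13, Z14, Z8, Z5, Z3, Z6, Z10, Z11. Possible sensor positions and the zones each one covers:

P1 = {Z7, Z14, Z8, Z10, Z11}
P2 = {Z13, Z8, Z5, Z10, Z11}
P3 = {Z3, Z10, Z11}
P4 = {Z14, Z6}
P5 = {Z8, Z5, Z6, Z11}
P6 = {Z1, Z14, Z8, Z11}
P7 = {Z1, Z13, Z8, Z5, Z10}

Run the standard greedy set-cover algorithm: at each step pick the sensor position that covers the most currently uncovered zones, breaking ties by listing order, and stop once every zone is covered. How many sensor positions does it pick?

Pick 1: P1 covers 5 new zones (Z7, Z14, Z8, Z10, Z11).
Pick 2: P7 covers 3 new zones (Z1, Z13, Z5).
Pick 3: P3 covers 1 new zones (Z3).
Pick 4: P4 covers 1 new zones (Z6).
Greedy uses 4 sensor positions.

4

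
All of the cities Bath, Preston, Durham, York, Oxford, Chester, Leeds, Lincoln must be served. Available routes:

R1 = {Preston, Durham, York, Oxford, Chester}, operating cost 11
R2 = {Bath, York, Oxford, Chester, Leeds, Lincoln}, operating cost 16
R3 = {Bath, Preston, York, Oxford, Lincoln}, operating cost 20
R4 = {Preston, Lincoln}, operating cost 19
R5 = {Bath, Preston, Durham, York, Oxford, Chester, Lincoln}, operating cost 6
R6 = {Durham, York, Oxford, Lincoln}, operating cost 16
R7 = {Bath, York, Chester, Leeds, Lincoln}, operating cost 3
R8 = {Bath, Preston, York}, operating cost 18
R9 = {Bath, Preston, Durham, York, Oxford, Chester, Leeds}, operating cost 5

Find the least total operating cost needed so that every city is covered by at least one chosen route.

R7, R9 cover every city at operating cost 3 + 5 = 8.
Any cover uses at least 2 routes; among all covering selections none totals below 8.

8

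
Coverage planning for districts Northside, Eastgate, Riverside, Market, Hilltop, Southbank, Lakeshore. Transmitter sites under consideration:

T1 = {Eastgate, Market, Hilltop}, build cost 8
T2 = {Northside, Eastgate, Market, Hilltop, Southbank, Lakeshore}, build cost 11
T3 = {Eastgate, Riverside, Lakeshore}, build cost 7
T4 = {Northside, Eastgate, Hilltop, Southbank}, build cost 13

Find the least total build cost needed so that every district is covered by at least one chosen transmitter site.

18

T2, T3 cover every district at build cost 11 + 7 = 18.
Any cover uses at least 2 transmitter sites; among all covering selections none totals below 18.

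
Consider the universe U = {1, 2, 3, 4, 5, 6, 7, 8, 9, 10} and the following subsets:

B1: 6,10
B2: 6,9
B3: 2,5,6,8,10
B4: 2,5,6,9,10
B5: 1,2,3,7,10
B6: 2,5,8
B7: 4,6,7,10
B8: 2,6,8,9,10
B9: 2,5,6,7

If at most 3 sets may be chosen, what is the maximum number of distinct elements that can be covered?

Choosing B2, B3, B5 covers {1, 2, 3, 5, 6, 7, 8, 9, 10} — 9 elements.
No choice of 3 sets does better; here 4 is left uncovered.

9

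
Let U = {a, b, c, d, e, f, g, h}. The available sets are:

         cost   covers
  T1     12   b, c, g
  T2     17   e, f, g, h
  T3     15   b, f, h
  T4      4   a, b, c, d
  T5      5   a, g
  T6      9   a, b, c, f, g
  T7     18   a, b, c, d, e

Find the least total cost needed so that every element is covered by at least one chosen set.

21

T2, T4 cover every element at cost 17 + 4 = 21.
Any cover uses at least 2 sets; among all covering selections none totals below 21.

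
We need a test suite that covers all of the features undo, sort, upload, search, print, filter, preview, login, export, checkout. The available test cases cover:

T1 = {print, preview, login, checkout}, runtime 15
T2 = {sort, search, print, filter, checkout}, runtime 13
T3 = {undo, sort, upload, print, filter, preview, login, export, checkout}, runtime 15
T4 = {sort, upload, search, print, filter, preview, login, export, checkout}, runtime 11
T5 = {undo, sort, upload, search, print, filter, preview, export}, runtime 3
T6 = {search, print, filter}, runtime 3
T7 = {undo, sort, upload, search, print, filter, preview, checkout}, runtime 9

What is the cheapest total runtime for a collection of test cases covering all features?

T4, T5 cover every feature at runtime 11 + 3 = 14.
Any cover uses at least 2 test cases; among all covering selections none totals below 14.

14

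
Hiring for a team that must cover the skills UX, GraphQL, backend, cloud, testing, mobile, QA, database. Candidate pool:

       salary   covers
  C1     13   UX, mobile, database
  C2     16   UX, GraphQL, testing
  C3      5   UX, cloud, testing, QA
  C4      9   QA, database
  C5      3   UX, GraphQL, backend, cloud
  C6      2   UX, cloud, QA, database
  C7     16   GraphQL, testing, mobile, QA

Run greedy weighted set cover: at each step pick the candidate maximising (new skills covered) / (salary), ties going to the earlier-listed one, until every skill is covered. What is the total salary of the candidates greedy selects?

23

Pick 1: C6 adds 4 new (UX, cloud, QA, database) at salary 2 (ratio 4/2).
Pick 2: C5 adds 2 new (GraphQL, backend) at salary 3 (ratio 2/3).
Pick 3: C3 adds 1 new (testing) at salary 5 (ratio 1/5).
Pick 4: C1 adds 1 new (mobile) at salary 13 (ratio 1/13).
Greedy total salary: 2 + 3 + 5 + 13 = 23. (The true optimum is 21, so greedy overshoots here.)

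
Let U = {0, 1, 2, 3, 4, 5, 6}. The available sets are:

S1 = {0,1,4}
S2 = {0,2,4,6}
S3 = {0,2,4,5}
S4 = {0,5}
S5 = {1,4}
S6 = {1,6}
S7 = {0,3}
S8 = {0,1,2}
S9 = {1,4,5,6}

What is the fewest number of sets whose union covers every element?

3

S2, S7, S9 together cover {0, 1, 2, 3, 4, 5, 6} — every element.
No 2 of the 9 sets cover everything (all 36 pairs fall short), so 3 is minimum.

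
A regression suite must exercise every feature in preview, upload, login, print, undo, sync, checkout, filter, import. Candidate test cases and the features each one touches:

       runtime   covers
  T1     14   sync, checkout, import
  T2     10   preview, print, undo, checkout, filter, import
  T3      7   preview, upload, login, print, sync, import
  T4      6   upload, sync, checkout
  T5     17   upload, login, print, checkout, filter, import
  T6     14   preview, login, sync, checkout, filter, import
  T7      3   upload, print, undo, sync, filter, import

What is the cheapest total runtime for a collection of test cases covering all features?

T3, T4, T7 cover every feature at runtime 7 + 6 + 3 = 16.
Any cover uses at least 2 test cases; among all covering selections none totals below 16.

16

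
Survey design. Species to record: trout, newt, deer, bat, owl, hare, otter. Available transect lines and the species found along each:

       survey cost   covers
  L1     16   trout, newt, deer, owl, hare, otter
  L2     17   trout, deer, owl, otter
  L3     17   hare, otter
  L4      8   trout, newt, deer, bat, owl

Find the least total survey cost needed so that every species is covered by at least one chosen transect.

24

L1, L4 cover every species at survey cost 16 + 8 = 24.
Any cover uses at least 2 transects; among all covering selections none totals below 24.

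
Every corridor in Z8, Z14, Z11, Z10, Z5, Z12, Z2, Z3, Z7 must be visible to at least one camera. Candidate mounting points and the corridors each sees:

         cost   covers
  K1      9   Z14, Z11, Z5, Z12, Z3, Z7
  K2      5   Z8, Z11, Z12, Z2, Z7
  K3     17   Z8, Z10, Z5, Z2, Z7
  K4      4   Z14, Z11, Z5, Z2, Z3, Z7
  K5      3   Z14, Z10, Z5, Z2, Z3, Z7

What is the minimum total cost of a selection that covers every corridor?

8

K2, K5 cover every corridor at cost 5 + 3 = 8.
Any cover uses at least 2 camera mounts; among all covering selections none totals below 8.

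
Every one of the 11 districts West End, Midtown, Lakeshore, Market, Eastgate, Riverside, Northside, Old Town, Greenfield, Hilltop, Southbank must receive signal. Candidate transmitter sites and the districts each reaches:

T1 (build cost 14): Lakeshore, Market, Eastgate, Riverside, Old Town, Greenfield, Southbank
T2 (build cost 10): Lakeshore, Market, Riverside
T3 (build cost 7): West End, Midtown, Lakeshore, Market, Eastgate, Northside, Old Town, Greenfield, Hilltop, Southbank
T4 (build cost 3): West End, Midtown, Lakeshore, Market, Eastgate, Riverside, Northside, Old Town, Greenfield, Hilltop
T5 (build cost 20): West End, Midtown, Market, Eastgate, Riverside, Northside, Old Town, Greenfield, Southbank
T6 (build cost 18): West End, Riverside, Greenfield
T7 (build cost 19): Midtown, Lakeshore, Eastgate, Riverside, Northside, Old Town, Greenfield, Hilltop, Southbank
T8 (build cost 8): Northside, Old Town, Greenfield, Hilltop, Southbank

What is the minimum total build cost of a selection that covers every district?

T3, T4 cover every district at build cost 7 + 3 = 10.
Any cover uses at least 2 transmitter sites; among all covering selections none totals below 10.

10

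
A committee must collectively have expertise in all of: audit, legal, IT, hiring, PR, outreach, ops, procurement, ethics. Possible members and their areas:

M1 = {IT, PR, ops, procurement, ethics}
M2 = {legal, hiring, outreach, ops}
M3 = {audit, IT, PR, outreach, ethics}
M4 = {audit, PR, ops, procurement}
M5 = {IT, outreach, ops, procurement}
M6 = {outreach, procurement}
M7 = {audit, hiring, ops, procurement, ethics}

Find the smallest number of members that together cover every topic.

M1, M2, M3 together cover {audit, legal, IT, hiring, PR, outreach, ops, procurement, ethics} — every topic.
No 2 of the 7 members cover everything (all 21 pairs fall short), so 3 is minimum.

3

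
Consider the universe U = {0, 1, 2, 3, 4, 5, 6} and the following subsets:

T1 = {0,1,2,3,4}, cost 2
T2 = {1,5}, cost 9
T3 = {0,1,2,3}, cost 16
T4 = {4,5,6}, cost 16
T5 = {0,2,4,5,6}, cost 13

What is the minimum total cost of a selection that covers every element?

15

T1, T5 cover every element at cost 2 + 13 = 15.
Any cover uses at least 2 sets; among all covering selections none totals below 15.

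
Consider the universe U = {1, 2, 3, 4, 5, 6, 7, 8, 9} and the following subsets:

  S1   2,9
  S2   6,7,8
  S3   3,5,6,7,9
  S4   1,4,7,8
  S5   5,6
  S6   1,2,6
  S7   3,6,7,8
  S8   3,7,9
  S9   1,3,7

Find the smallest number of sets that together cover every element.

3

S1, S3, S4 together cover {1, 2, 3, 4, 5, 6, 7, 8, 9} — every element.
No 2 of the 9 sets cover everything (all 36 pairs fall short), so 3 is minimum.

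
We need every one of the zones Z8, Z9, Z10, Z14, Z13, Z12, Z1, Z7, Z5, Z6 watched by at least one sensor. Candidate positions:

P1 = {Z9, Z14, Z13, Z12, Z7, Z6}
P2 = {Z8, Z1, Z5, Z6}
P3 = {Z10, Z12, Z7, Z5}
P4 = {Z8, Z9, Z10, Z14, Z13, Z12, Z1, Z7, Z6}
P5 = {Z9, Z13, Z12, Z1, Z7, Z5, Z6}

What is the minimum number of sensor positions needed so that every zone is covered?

2

P2, P4 together cover {Z8, Z9, Z10, Z14, Z13, Z12, Z1, Z7, Z5, Z6} — every zone.
No single sensor position contains all 10 zones, so 2 is optimal.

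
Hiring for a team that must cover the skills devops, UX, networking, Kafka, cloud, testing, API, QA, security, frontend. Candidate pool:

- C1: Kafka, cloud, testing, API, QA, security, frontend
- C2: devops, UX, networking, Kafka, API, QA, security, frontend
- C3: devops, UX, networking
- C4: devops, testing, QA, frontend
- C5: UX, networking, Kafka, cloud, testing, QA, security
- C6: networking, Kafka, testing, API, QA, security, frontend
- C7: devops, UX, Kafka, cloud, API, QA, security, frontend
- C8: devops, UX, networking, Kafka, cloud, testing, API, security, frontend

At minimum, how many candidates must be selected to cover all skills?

2

C1, C2 together cover {devops, UX, networking, Kafka, cloud, testing, API, QA, security, frontend} — every skill.
No single candidate contains all 10 skills, so 2 is optimal.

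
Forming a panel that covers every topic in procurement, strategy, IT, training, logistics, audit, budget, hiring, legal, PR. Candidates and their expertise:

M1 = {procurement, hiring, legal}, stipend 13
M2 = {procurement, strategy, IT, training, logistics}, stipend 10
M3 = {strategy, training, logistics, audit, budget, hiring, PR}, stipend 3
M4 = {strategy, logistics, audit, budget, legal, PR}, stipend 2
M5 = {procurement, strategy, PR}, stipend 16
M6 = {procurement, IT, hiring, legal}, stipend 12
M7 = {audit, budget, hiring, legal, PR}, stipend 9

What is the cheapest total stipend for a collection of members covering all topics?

M3, M6 cover every topic at stipend 3 + 12 = 15.
Any cover uses at least 2 members; among all covering selections none totals below 15.

15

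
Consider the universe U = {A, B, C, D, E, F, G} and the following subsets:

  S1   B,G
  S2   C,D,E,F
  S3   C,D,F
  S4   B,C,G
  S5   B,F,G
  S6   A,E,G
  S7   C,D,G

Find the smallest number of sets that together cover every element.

3

S1, S2, S6 together cover {A, B, C, D, E, F, G} — every element.
No 2 of the 7 sets cover everything (all 21 pairs fall short), so 3 is minimum.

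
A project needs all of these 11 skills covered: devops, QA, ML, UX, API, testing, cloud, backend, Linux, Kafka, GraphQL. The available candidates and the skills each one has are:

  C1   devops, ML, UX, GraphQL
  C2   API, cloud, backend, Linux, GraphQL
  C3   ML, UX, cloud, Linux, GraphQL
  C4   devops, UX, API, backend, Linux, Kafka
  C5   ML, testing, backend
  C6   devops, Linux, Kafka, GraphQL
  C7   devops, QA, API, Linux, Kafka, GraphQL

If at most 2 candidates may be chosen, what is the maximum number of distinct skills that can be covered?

9

Choosing C3, C4 covers {devops, ML, UX, API, cloud, backend, Linux, Kafka, GraphQL} — 9 skills.
No choice of 2 candidates does better; here QA, testing are left uncovered.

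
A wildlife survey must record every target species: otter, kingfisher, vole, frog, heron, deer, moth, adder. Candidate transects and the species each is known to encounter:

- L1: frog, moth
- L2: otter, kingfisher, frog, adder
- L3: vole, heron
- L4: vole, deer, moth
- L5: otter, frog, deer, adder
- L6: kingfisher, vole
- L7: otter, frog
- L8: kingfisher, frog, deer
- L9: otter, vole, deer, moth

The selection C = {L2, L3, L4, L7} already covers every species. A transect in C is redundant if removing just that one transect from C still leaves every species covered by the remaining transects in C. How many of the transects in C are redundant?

1

Drop L2: kingfisher, adder uncovered — not redundant.
Drop L3: heron uncovered — not redundant.
Drop L4: deer, moth uncovered — not redundant.
Drop L7: the rest still cover every species — redundant.
1 redundant: L7.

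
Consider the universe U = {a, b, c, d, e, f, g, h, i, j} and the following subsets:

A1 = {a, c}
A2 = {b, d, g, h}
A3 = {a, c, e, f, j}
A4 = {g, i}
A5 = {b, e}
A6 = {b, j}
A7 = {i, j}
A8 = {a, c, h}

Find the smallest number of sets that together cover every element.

3

A2, A3, A4 together cover {a, b, c, d, e, f, g, h, i, j} — every element.
No 2 of the 8 sets cover everything (all 28 pairs fall short), so 3 is minimum.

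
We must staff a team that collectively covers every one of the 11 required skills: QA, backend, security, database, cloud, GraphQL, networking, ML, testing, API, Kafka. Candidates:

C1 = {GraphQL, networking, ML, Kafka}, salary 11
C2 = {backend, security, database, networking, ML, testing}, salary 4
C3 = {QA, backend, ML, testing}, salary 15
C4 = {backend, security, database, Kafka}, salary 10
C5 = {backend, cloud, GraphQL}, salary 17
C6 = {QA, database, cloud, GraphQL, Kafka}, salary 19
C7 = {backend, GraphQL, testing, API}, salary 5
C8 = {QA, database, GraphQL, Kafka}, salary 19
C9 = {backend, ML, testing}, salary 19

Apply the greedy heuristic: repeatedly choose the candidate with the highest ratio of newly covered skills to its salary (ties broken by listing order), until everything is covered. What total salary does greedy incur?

28

Pick 1: C2 adds 6 new (backend, security, database, networking, ML, testing) at salary 4 (ratio 6/4).
Pick 2: C7 adds 2 new (GraphQL, API) at salary 5 (ratio 2/5).
Pick 3: C6 adds 3 new (QA, cloud, Kafka) at salary 19 (ratio 3/19).
Greedy total salary: 4 + 5 + 19 = 28.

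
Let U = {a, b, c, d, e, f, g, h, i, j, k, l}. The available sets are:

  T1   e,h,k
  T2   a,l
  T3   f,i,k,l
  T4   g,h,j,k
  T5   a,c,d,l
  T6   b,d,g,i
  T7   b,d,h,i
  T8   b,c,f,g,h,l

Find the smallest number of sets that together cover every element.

5

T1, T2, T4, T6, T8 together cover {a, b, c, d, e, f, g, h, i, j, k, l} — every element.
No 4 of the 8 sets cover everything (all 70 size-4 selections fall short), so 5 is minimum.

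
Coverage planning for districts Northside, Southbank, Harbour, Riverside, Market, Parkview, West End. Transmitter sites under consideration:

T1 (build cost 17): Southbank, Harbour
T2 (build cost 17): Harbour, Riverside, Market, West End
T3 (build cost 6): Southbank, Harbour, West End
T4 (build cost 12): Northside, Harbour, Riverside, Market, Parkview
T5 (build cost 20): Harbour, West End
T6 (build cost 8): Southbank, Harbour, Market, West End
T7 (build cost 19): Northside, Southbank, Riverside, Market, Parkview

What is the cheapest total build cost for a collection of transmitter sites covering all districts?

T3, T4 cover every district at build cost 6 + 12 = 18.
Any cover uses at least 2 transmitter sites; among all covering selections none totals below 18.

18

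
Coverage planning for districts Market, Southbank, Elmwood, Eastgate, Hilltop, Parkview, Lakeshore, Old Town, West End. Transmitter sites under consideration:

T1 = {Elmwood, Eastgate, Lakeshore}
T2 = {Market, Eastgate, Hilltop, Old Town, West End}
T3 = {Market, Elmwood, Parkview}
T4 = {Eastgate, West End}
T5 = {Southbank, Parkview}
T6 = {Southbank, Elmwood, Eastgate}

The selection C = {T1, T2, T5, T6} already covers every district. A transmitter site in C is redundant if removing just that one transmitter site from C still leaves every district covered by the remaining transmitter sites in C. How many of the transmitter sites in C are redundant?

Drop T1: Lakeshore uncovered — not redundant.
Drop T2: Market, Hilltop, Old Town, West End uncovered — not redundant.
Drop T5: Parkview uncovered — not redundant.
Drop T6: the rest still cover every district — redundant.
1 redundant: T6.

1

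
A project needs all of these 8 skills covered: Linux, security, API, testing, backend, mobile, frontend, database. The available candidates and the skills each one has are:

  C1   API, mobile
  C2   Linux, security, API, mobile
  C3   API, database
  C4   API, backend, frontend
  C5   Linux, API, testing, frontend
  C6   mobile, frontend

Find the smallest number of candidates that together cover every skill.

C2, C3, C4, C5 together cover {Linux, security, API, testing, backend, mobile, frontend, database} — every skill.
No 3 of the 6 candidates cover everything (all 20 triples fall short), so 4 is minimum.

4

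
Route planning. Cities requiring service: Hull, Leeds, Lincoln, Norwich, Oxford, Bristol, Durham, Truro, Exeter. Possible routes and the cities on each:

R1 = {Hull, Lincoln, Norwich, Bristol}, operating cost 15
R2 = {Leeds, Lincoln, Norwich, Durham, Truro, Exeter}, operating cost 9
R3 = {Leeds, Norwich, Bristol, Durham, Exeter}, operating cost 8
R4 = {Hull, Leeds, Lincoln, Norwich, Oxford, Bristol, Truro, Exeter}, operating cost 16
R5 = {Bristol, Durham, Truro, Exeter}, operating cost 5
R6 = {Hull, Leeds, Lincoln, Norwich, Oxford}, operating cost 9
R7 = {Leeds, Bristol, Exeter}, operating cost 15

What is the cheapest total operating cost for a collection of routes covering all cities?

R5, R6 cover every city at operating cost 5 + 9 = 14.
Any cover uses at least 2 routes; among all covering selections none totals below 14.

14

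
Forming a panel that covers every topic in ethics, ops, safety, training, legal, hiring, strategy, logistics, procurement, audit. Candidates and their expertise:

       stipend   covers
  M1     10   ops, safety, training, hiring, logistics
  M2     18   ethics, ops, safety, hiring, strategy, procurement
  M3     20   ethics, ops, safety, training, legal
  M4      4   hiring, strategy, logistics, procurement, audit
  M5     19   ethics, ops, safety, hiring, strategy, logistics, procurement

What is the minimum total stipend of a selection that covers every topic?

M3, M4 cover every topic at stipend 20 + 4 = 24.
Any cover uses at least 2 members; among all covering selections none totals below 24.

24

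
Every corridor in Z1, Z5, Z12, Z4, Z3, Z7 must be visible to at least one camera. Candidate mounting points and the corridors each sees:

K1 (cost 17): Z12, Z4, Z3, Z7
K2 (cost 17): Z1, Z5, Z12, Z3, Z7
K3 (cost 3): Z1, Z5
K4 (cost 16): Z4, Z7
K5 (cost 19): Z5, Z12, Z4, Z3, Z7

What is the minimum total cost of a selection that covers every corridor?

20

K1, K3 cover every corridor at cost 17 + 3 = 20.
Any cover uses at least 2 camera mounts; among all covering selections none totals below 20.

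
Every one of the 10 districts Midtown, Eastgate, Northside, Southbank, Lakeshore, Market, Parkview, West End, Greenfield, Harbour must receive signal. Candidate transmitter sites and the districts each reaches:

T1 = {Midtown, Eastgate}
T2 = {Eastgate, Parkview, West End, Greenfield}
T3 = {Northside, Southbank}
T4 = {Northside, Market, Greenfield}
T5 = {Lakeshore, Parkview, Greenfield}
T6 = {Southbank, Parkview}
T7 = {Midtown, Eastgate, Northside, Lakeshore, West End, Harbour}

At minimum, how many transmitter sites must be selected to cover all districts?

3

T4, T6, T7 together cover {Midtown, Eastgate, Northside, Southbank, Lakeshore, Market, Parkview, West End, Greenfield, Harbour} — every district.
No 2 of the 7 transmitter sites cover everything (all 21 pairs fall short), so 3 is minimum.
Greedy (largest uncovered first) would take T7, T2, T3, T4 — 4 transmitter sites — but 3 suffice.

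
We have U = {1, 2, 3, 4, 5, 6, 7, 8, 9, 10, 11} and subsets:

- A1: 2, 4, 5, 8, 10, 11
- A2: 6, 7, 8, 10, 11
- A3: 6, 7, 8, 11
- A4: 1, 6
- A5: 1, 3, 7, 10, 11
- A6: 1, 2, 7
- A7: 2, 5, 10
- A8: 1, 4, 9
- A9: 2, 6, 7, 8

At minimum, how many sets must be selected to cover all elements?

A1, A2, A5, A8 together cover {1, 2, 3, 4, 5, 6, 7, 8, 9, 10, 11} — every element.
No 3 of the 9 sets cover everything (all 84 triples fall short), so 4 is minimum.

4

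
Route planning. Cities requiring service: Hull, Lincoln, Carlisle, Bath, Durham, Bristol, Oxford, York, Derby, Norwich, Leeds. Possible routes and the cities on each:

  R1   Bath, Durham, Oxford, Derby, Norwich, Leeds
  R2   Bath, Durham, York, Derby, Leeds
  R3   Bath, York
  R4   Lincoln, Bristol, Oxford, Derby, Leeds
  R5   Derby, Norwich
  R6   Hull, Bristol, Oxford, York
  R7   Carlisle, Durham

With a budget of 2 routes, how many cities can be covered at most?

9

Choosing R1, R6 covers {Hull, Bath, Durham, Bristol, Oxford, York, Derby, Norwich, Leeds} — 9 cities.
No choice of 2 routes does better; here Lincoln, Carlisle are left uncovered.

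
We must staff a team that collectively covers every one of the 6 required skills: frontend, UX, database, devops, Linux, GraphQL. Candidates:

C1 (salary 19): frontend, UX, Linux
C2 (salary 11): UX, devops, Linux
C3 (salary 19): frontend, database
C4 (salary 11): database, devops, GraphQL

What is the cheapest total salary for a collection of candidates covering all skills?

30

C1, C4 cover every skill at salary 19 + 11 = 30.
Any cover uses at least 2 candidates; among all covering selections none totals below 30.
Greedy by coverage-per-salary would pick C2, C4, C1 for 41 — worse than the optimum 30.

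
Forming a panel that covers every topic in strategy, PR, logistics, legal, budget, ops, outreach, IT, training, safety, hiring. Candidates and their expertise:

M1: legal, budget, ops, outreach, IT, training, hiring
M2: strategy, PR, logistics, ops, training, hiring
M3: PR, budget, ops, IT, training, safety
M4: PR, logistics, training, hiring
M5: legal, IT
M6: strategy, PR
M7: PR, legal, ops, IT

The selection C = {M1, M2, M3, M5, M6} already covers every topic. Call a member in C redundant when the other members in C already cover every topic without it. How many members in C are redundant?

2

Drop M1: outreach uncovered — not redundant.
Drop M2: logistics uncovered — not redundant.
Drop M3: safety uncovered — not redundant.
Drop M5: the rest still cover every topic — redundant.
Drop M6: the rest still cover every topic — redundant.
2 redundant: M5, M6.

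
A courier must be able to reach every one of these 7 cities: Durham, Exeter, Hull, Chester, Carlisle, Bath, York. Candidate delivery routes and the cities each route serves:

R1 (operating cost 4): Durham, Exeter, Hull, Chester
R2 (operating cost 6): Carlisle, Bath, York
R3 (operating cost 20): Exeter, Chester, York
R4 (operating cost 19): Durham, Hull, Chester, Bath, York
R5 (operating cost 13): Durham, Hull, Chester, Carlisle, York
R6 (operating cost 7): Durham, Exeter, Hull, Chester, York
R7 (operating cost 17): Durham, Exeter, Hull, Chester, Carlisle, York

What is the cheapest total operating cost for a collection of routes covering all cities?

R1, R2 cover every city at operating cost 4 + 6 = 10.
Any cover uses at least 2 routes; among all covering selections none totals below 10.

10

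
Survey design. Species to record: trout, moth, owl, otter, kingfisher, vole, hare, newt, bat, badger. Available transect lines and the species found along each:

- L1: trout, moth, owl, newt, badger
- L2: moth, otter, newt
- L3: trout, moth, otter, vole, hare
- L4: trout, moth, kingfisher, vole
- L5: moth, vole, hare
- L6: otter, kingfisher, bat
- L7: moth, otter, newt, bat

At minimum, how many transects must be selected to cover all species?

L1, L3, L6 together cover {trout, moth, owl, otter, kingfisher, vole, hare, newt, bat, badger} — every species.
No 2 of the 7 transects cover everything (all 21 pairs fall short), so 3 is minimum.

3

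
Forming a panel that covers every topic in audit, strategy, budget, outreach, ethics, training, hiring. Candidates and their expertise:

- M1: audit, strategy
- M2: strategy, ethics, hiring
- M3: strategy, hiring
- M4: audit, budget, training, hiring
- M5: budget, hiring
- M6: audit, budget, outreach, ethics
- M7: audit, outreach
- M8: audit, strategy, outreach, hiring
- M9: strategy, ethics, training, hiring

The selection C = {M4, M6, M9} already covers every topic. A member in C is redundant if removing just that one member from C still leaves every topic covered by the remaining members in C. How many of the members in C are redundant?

1

Drop M4: the rest still cover every topic — redundant.
Drop M6: outreach uncovered — not redundant.
Drop M9: strategy uncovered — not redundant.
1 redundant: M4.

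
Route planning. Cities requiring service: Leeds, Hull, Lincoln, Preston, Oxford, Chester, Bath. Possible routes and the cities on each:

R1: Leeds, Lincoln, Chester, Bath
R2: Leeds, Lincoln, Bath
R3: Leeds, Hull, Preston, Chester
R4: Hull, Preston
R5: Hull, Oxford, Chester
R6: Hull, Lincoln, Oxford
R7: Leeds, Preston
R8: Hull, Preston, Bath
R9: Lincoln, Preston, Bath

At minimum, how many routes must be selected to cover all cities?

R1, R3, R5 together cover {Leeds, Hull, Lincoln, Preston, Oxford, Chester, Bath} — every city.
No 2 of the 9 routes cover everything (all 36 pairs fall short), so 3 is minimum.

3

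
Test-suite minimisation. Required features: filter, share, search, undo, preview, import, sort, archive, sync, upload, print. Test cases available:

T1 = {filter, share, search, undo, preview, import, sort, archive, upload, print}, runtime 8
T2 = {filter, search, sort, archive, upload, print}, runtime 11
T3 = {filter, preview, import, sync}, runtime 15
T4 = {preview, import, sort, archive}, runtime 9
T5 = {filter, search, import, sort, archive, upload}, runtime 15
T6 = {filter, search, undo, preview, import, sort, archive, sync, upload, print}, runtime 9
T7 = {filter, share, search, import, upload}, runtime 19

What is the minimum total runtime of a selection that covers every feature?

T1, T6 cover every feature at runtime 8 + 9 = 17.
Any cover uses at least 2 test cases; among all covering selections none totals below 17.

17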